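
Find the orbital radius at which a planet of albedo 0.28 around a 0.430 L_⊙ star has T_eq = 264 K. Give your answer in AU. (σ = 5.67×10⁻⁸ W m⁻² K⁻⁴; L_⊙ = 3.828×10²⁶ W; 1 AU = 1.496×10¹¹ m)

L = 0.430 × 3.828×10²⁶ = 1.65×10²⁶ W.
From T_eq⁴ = L(1−A)/(16πσd²): d = √[L(1−A)/(16πσT_eq⁴)].
d = √[1.65×10²⁶ × 0.72 / (16π × 5.67×10⁻⁸ × (264)⁴)] = 9.25×10¹⁰ m = 0.618 AU.

d ≈ 0.618 AU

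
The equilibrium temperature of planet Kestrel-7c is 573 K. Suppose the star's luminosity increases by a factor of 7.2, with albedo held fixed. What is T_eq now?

T_eq ∝ L^(1/4) · d^(−1/2).
T′ = 573 × 7.2^(1/4) = 939 K.

T_eq ≈ 939 K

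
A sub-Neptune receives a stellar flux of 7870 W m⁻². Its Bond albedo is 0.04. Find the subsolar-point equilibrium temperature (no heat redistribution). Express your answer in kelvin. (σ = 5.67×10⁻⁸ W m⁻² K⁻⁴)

At the subsolar point the surface absorbs S(1−A) and emits σT⁴ per unit area — no factor of 4, since only the local patch is in balance.
T = [7870 × 0.96 / 5.67×10⁻⁸]^(1/4) = (1.33×10¹¹)^(1/4) = 604 K.

T_ss ≈ 604 K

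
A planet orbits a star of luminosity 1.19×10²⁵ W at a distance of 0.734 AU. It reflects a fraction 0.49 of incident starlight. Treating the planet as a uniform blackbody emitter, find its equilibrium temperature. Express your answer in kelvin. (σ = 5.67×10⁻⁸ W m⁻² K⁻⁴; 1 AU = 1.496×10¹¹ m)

T_eq ≈ 115 K

d = 0.734 AU = 1.10×10¹¹ m.
Flux: S = L/(4πd²) = 1.19×10²⁵/(4π×(1.10×10¹¹)²) = 78.5 W m⁻².
Energy balance: absorbed = emitted ⇒ πR²·S(1−A) = 4πR²·σT_eq⁴, so T_eq⁴ = S(1−A)/(4σ).
T_eq = [78.5 × 0.51 / (4 × 5.67×10⁻⁸)]^(1/4) = (1.77×10⁸)^(1/4) = 115 K.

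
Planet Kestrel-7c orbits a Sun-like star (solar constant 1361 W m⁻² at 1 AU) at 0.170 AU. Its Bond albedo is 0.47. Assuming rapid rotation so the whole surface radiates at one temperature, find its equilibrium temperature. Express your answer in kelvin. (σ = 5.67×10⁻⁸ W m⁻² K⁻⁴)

Flux at 0.170 AU: S = 1361/0.170² = 4.71×10⁴ W m⁻².
Energy balance: absorbed = emitted ⇒ πR²·S(1−A) = 4πR²·σT_eq⁴, so T_eq⁴ = S(1−A)/(4σ).
T_eq = [4.71×10⁴ × 0.53 / (4 × 5.67×10⁻⁸)]^(1/4) = (1.10×10¹¹)^(1/4) = 576 K.

T_eq ≈ 576 K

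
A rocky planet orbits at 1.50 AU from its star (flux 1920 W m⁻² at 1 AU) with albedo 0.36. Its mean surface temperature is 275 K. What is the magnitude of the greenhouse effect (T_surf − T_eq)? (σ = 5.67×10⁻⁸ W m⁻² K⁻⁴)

S = 1920/1.50² = 853.3 W m⁻².
T_eq = [S(1−A)/(4σ)]^(1/4) = [853.3×0.64/(4×5.67×10⁻⁸)]^(1/4) = 221.5 K.
ΔT = T_surf − T_eq = 275 − 221.5.

ΔT ≈ 53.5 K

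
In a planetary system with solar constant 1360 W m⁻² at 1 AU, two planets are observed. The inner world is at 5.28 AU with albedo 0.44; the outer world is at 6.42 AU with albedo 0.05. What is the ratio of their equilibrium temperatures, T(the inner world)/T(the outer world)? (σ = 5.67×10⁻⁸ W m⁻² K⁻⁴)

T₁/T₂ ≈ 0.966

T_eq = [S₀(1−A)/(4σd²)]^(1/4), so T ∝ (1−A)^(1/4) / √d.
T₁ = [1360×0.56/(4×5.67×10⁻⁸×5.28²)]^(1/4) = 104.76 K.
T₂ = [1360×0.95/(4×5.67×10⁻⁸×6.42²)]^(1/4) = 108.43 K.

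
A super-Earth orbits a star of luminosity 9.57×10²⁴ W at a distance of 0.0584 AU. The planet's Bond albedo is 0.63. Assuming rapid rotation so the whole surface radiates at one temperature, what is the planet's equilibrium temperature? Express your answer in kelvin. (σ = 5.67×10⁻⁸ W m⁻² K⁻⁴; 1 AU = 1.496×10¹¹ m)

d = 0.0584 AU = 8.74×10⁹ m.
Flux: S = L/(4πd²) = 9.57×10²⁴/(4π×(8.74×10⁹)²) = 9980 W m⁻².
Energy balance: absorbed = emitted ⇒ πR²·S(1−A) = 4πR²·σT_eq⁴, so T_eq⁴ = S(1−A)/(4σ).
T_eq = [9980 × 0.37 / (4 × 5.67×10⁻⁸)]^(1/4) = (1.63×10¹⁰)^(1/4) = 357 K.

T_eq ≈ 357 K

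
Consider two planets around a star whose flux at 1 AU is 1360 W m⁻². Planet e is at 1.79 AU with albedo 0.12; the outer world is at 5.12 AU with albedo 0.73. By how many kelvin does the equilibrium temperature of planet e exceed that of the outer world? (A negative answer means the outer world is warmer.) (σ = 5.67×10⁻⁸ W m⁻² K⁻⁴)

T_eq = [S₀(1−A)/(4σd²)]^(1/4), so T ∝ (1−A)^(1/4) / √d.
T₁ = [1360×0.88/(4×5.67×10⁻⁸×1.79²)]^(1/4) = 201.45 K.
T₂ = [1360×0.27/(4×5.67×10⁻⁸×5.12²)]^(1/4) = 88.65 K.

ΔT ≈ 112.8 K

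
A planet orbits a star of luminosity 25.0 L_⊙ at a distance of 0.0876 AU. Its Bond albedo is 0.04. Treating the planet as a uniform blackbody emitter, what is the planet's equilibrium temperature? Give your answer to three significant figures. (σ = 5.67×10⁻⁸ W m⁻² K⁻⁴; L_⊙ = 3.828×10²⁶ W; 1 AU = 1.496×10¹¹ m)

T_eq ≈ 2080 K

d = 0.0876 AU = 1.31×10¹⁰ m.
L = 25.0 × 3.828×10²⁶ = 9.57×10²⁷ W.
Flux: S = L/(4πd²) = 9.57×10²⁷/(4π×(1.31×10¹⁰)²) = 4.43×10⁶ W m⁻².
Energy balance: absorbed = emitted ⇒ πR²·S(1−A) = 4πR²·σT_eq⁴, so T_eq⁴ = S(1−A)/(4σ).
T_eq = [4.43×10⁶ × 0.96 / (4 × 5.67×10⁻⁸)]^(1/4) = (1.88×10¹³)^(1/4) = 2080 K.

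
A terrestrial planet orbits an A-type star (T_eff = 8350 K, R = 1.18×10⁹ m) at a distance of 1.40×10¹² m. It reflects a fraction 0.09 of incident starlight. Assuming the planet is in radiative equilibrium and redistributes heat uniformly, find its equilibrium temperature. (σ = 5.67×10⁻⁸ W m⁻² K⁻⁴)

L = 4πR_⋆²σT_⋆⁴ = 4π(1.18×10⁹)² × 5.67×10⁻⁸ × (8350)⁴ = 4.82×10²⁷ W.
S = L/(4πd²) = 196 W m⁻².
Energy balance: absorbed = emitted ⇒ πR²·S(1−A) = 4πR²·σT_eq⁴, so T_eq⁴ = S(1−A)/(4σ).
T_eq = [196 × 0.91 / (4 × 5.67×10⁻⁸)]^(1/4) = (7.86×10⁸)^(1/4) = 167 K.

T_eq ≈ 167 K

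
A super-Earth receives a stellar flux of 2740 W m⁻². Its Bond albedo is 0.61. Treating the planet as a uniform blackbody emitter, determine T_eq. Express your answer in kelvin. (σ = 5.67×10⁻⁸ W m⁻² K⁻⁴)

Energy balance: absorbed = emitted ⇒ πR²·S(1−A) = 4πR²·σT_eq⁴, so T_eq⁴ = S(1−A)/(4σ).
T_eq = [2740 × 0.39 / (4 × 5.67×10⁻⁸)]^(1/4) = (4.71×10⁹)^(1/4) = 262 K.

T_eq ≈ 262 K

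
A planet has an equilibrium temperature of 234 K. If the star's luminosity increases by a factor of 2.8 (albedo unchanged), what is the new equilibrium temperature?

T_eq ≈ 303 K

T_eq ∝ L^(1/4) · d^(−1/2).
T′ = 234 × 2.8^(1/4) = 303 K.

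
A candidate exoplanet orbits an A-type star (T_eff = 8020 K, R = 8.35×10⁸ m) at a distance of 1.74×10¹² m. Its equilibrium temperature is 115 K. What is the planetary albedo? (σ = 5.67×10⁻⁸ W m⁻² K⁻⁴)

A ≈ 0.27

L = 4πR_⋆²σT_⋆⁴ = 4π(8.35×10⁸)² × 5.67×10⁻⁸ × (8020)⁴ = 2.06×10²⁷ W.
S = L/(4πd²) = 54.0 W m⁻².
From T_eq⁴ = S(1−A)/(4σ): 1−A = 4σT_eq⁴/S.
1−A = 4 × 5.67×10⁻⁸ × (115)⁴ / 54.0 = 0.734.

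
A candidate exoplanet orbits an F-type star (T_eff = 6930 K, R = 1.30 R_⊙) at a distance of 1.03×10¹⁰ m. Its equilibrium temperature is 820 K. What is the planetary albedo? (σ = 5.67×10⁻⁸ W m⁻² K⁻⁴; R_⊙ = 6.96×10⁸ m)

R_⋆ = 1.30 × 6.96×10⁸ = 9.05×10⁸ m.
L = 4πR_⋆²σT_⋆⁴ = 4π(9.05×10⁸)² × 5.67×10⁻⁸ × (6930)⁴ = 1.35×10²⁷ W.
S = L/(4πd²) = 1.01×10⁶ W m⁻².
From T_eq⁴ = S(1−A)/(4σ): 1−A = 4σT_eq⁴/S.
1−A = 4 × 5.67×10⁻⁸ × (820)⁴ / 1.01×10⁶ = 0.102.

A ≈ 0.90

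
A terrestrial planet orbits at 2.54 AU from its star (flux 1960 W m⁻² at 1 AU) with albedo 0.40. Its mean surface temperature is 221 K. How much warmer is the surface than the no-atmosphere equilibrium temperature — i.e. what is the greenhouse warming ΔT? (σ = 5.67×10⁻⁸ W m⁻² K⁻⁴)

S = 1960/2.54² = 303.8 W m⁻².
T_eq = [S(1−A)/(4σ)]^(1/4) = [303.8×0.60/(4×5.67×10⁻⁸)]^(1/4) = 168.4 K.
ΔT = T_surf − T_eq = 221 − 168.4.

ΔT ≈ 52.6 K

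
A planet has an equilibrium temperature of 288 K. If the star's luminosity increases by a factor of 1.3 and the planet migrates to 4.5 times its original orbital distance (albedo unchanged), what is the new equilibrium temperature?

T_eq ≈ 145 K

T_eq ∝ L^(1/4) · d^(−1/2).
T′ = 288 × 1.3^(1/4) / 4.5^(1/2) = 145 K.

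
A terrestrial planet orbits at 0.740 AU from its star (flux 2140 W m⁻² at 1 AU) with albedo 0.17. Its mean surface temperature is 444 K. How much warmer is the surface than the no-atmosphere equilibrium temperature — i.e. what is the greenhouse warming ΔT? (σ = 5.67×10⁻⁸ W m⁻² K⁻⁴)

S = 2140/0.740² = 3908 W m⁻².
T_eq = [S(1−A)/(4σ)]^(1/4) = [3908×0.83/(4×5.67×10⁻⁸)]^(1/4) = 345.8 K.
ΔT = T_surf − T_eq = 444 − 345.8.

ΔT ≈ 98.2 K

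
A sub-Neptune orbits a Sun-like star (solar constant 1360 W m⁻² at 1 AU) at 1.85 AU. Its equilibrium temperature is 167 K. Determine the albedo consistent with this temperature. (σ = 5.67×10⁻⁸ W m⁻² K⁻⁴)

A ≈ 0.56

Flux at 1.85 AU: S = 1360/1.85² = 397 W m⁻².
From T_eq⁴ = S(1−A)/(4σ): 1−A = 4σT_eq⁴/S.
1−A = 4 × 5.67×10⁻⁸ × (167)⁴ / 397 = 0.444.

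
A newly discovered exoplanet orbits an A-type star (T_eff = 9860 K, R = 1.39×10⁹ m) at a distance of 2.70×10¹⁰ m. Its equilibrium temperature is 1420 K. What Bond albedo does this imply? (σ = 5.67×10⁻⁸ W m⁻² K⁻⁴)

L = 4πR_⋆²σT_⋆⁴ = 4π(1.39×10⁹)² × 5.67×10⁻⁸ × (9860)⁴ = 1.30×10²⁸ W.
S = L/(4πd²) = 1.42×10⁶ W m⁻².
From T_eq⁴ = S(1−A)/(4σ): 1−A = 4σT_eq⁴/S.
1−A = 4 × 5.67×10⁻⁸ × (1420)⁴ / 1.42×10⁶ = 0.649.

A ≈ 0.35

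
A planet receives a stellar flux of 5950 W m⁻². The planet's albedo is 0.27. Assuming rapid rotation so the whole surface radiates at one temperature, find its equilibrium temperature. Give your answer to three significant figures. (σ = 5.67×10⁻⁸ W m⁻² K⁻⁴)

Energy balance: absorbed = emitted ⇒ πR²·S(1−A) = 4πR²·σT_eq⁴, so T_eq⁴ = S(1−A)/(4σ).
T_eq = [5950 × 0.73 / (4 × 5.67×10⁻⁸)]^(1/4) = (1.92×10¹⁰)^(1/4) = 372 K.

T_eq ≈ 372 K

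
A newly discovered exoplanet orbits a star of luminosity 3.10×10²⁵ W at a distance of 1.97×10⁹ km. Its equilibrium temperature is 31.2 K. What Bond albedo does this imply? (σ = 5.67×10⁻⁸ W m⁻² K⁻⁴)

d = 1.97×10⁹ km = 1.97×10¹² m.
Flux: S = L/(4πd²) = 3.10×10²⁵/(4π×(1.97×10¹²)²) = 0.636 W m⁻².
From T_eq⁴ = S(1−A)/(4σ): 1−A = 4σT_eq⁴/S.
1−A = 4 × 5.67×10⁻⁸ × (31.2)⁴ / 0.636 = 0.338.

A ≈ 0.66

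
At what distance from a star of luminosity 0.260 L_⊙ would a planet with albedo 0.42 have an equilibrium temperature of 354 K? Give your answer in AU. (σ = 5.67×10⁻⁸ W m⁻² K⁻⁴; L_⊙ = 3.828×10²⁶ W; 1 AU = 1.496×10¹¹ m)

L = 0.260 × 3.828×10²⁶ = 9.95×10²⁵ W.
From T_eq⁴ = L(1−A)/(16πσd²): d = √[L(1−A)/(16πσT_eq⁴)].
d = √[9.95×10²⁵ × 0.58 / (16π × 5.67×10⁻⁸ × (354)⁴)] = 3.59×10¹⁰ m = 0.240 AU.

d ≈ 0.240 AU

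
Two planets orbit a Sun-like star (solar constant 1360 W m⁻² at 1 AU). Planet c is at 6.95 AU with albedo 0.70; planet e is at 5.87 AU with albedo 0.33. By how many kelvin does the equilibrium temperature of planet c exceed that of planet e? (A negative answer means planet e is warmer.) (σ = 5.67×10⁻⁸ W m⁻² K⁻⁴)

T_eq = [S₀(1−A)/(4σd²)]^(1/4), so T ∝ (1−A)^(1/4) / √d.
T₁ = [1360×0.30/(4×5.67×10⁻⁸×6.95²)]^(1/4) = 78.12 K.
T₂ = [1360×0.67/(4×5.67×10⁻⁸×5.87²)]^(1/4) = 103.91 K.

ΔT ≈ -25.8 K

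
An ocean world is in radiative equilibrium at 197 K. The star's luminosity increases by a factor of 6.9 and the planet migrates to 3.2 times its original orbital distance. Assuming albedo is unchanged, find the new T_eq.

T_eq ∝ L^(1/4) · d^(−1/2).
T′ = 197 × 6.9^(1/4) / 3.2^(1/2) = 178 K.

T_eq ≈ 178 K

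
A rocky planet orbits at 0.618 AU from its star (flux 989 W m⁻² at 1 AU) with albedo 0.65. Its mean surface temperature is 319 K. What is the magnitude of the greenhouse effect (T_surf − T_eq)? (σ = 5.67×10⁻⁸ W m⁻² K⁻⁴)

S = 989/0.618² = 2590 W m⁻².
T_eq = [S(1−A)/(4σ)]^(1/4) = [2590×0.35/(4×5.67×10⁻⁸)]^(1/4) = 251.4 K.
ΔT = T_surf − T_eq = 319 − 251.4.

ΔT ≈ 67.6 K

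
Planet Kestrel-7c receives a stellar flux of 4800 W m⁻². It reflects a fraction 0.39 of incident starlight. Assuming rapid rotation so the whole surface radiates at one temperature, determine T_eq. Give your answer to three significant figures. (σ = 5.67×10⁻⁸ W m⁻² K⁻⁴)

Energy balance: absorbed = emitted ⇒ πR²·S(1−A) = 4πR²·σT_eq⁴, so T_eq⁴ = S(1−A)/(4σ).
T_eq = [4800 × 0.61 / (4 × 5.67×10⁻⁸)]^(1/4) = (1.29×10¹⁰)^(1/4) = 337 K.

T_eq ≈ 337 K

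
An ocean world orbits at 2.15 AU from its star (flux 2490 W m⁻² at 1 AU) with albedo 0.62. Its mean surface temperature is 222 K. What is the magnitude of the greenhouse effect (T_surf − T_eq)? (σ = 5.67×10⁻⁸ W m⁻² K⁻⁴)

ΔT ≈ 48.7 K

S = 2490/2.15² = 538.7 W m⁻².
T_eq = [S(1−A)/(4σ)]^(1/4) = [538.7×0.38/(4×5.67×10⁻⁸)]^(1/4) = 173.3 K.
ΔT = T_surf − T_eq = 222 − 173.3.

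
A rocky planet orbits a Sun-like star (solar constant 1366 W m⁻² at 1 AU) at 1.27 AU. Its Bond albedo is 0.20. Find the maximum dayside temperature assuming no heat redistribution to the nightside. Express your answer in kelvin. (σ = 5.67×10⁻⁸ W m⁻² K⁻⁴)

T_ss ≈ 331 K

Flux at 1.27 AU: S = 1366/1.27² = 847 W m⁻².
With no redistribution each surface element balances locally: S(1−A) = σT⁴.
T = [847 × 0.80 / 5.67×10⁻⁸]^(1/4) = (1.19×10¹⁰)^(1/4) = 331 K.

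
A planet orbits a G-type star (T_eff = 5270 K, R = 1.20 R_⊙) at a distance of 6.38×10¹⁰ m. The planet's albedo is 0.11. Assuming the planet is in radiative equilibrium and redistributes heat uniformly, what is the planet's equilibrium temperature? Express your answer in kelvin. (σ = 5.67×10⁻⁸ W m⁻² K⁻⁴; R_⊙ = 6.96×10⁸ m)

R_⋆ = 1.20 × 6.96×10⁸ = 8.35×10⁸ m.
L = 4πR_⋆²σT_⋆⁴ = 4π(8.35×10⁸)² × 5.67×10⁻⁸ × (5270)⁴ = 3.83×10²⁶ W.
S = L/(4πd²) = 7490 W m⁻².
Energy balance: absorbed = emitted ⇒ πR²·S(1−A) = 4πR²·σT_eq⁴, so T_eq⁴ = S(1−A)/(4σ).
T_eq = [7490 × 0.89 / (4 × 5.67×10⁻⁸)]^(1/4) = (2.94×10¹⁰)^(1/4) = 414 K.

T_eq ≈ 414 K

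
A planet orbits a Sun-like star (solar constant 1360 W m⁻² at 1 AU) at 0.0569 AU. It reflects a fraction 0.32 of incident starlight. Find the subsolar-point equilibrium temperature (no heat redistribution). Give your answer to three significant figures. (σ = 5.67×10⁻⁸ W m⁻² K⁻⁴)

Flux at 0.0569 AU: S = 1360/0.0569² = 4.20×10⁵ W m⁻².
At the subsolar point the surface absorbs S(1−A) and emits σT⁴ per unit area — no factor of 4, since only the local patch is in balance.
T = [4.20×10⁵ × 0.68 / 5.67×10⁻⁸]^(1/4) = (5.04×10¹²)^(1/4) = 1500 K.

T_ss ≈ 1500 K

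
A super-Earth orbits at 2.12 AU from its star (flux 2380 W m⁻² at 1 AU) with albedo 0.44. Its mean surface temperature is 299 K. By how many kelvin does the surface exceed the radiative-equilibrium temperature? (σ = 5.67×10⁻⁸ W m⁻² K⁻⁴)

S = 2380/2.12² = 529.5 W m⁻².
T_eq = [S(1−A)/(4σ)]^(1/4) = [529.5×0.56/(4×5.67×10⁻⁸)]^(1/4) = 190.2 K.
ΔT = T_surf − T_eq = 299 − 190.2.

ΔT ≈ 108.8 K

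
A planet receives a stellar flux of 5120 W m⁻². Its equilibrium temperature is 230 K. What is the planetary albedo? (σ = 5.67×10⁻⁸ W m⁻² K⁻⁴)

From T_eq⁴ = S(1−A)/(4σ): 1−A = 4σT_eq⁴/S.
1−A = 4 × 5.67×10⁻⁸ × (230)⁴ / 5120 = 0.124.

A ≈ 0.88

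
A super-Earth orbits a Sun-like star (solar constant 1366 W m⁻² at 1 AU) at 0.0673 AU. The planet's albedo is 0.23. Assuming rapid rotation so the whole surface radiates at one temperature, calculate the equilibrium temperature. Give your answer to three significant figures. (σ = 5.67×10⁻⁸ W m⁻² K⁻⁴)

T_eq ≈ 1010 K

Flux at 0.0673 AU: S = 1366/0.0673² = 3.02×10⁵ W m⁻².
Energy balance: absorbed = emitted ⇒ πR²·S(1−A) = 4πR²·σT_eq⁴, so T_eq⁴ = S(1−A)/(4σ).
T_eq = [3.02×10⁵ × 0.77 / (4 × 5.67×10⁻⁸)]^(1/4) = (1.02×10¹²)^(1/4) = 1010 K.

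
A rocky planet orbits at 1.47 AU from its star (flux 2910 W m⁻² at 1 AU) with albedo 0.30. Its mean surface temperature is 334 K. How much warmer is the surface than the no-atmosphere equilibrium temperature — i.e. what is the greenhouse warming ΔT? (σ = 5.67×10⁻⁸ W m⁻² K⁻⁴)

ΔT ≈ 80.1 K

S = 2910/1.47² = 1347 W m⁻².
T_eq = [S(1−A)/(4σ)]^(1/4) = [1347×0.70/(4×5.67×10⁻⁸)]^(1/4) = 253.9 K.
ΔT = T_surf − T_eq = 334 − 253.9.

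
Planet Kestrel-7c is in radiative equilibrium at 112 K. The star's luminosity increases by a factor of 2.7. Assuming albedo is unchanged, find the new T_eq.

T_eq ∝ L^(1/4) · d^(−1/2).
T′ = 112 × 2.7^(1/4) = 144 K.

T_eq ≈ 144 K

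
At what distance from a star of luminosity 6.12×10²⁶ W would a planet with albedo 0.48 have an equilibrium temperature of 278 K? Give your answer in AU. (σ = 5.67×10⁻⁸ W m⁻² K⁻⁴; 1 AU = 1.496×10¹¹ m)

From T_eq⁴ = L(1−A)/(16πσd²): d = √[L(1−A)/(16πσT_eq⁴)].
d = √[6.12×10²⁶ × 0.52 / (16π × 5.67×10⁻⁸ × (278)⁴)] = 1.37×10¹¹ m = 0.914 AU.

d ≈ 0.914 AU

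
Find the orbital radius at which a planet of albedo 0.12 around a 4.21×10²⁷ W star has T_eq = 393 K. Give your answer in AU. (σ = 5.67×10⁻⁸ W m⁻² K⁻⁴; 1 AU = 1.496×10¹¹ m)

From T_eq⁴ = L(1−A)/(16πσd²): d = √[L(1−A)/(16πσT_eq⁴)].
d = √[4.21×10²⁷ × 0.88 / (16π × 5.67×10⁻⁸ × (393)⁴)] = 2.33×10¹¹ m = 1.56 AU.

d ≈ 1.56 AU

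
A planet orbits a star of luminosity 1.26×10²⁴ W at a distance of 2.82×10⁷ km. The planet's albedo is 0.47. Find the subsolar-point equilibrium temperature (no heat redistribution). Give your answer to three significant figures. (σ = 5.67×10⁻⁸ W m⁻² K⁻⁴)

T_ss ≈ 185 K

d = 2.82×10⁷ km = 2.82×10¹⁰ m.
Flux: S = L/(4πd²) = 1.26×10²⁴/(4π×(2.82×10¹⁰)²) = 126 W m⁻².
At the subsolar point the surface absorbs S(1−A) and emits σT⁴ per unit area — no factor of 4, since only the local patch is in balance.
T = [126 × 0.53 / 5.67×10⁻⁸]^(1/4) = (1.18×10⁹)^(1/4) = 185 K.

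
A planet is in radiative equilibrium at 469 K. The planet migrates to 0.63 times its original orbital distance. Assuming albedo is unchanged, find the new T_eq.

T_eq ∝ L^(1/4) · d^(−1/2).
T′ = 469 / 0.63^(1/2) = 591 K.

T_eq ≈ 591 K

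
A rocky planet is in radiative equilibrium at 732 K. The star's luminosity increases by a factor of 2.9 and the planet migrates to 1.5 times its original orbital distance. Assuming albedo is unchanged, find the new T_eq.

T_eq ≈ 780 K

T_eq ∝ L^(1/4) · d^(−1/2).
T′ = 732 × 2.9^(1/4) / 1.5^(1/2) = 780 K.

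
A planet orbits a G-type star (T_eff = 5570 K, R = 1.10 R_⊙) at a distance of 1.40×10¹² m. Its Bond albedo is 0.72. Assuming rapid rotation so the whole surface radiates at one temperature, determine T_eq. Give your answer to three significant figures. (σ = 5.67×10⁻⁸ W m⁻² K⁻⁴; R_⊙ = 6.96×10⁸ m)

T_eq ≈ 67.0 K

R_⋆ = 1.10 × 6.96×10⁸ = 7.66×10⁸ m.
L = 4πR_⋆²σT_⋆⁴ = 4π(7.66×10⁸)² × 5.67×10⁻⁸ × (5570)⁴ = 4.02×10²⁶ W.
S = L/(4πd²) = 16.3 W m⁻².
Energy balance: absorbed = emitted ⇒ πR²·S(1−A) = 4πR²·σT_eq⁴, so T_eq⁴ = S(1−A)/(4σ).
T_eq = [16.3 × 0.28 / (4 × 5.67×10⁻⁸)]^(1/4) = (2.01×10⁷)^(1/4) = 67.0 K.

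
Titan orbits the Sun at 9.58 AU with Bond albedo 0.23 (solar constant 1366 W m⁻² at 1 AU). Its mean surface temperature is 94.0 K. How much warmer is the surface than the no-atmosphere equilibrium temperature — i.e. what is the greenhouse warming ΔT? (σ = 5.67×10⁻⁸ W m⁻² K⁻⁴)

S = 1366/9.58² = 14.88 W m⁻².
T_eq = [S(1−A)/(4σ)]^(1/4) = [14.88×0.77/(4×5.67×10⁻⁸)]^(1/4) = 84.3 K.
ΔT = T_surf − T_eq = 94 − 84.3.

ΔT ≈ 9.7 K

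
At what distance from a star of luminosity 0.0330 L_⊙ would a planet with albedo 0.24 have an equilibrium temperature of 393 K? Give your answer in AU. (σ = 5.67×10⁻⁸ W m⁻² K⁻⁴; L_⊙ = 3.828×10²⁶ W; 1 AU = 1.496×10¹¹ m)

d ≈ 0.0794 AU

L = 0.0330 × 3.828×10²⁶ = 1.26×10²⁵ W.
From T_eq⁴ = L(1−A)/(16πσd²): d = √[L(1−A)/(16πσT_eq⁴)].
d = √[1.26×10²⁵ × 0.76 / (16π × 5.67×10⁻⁸ × (393)⁴)] = 1.19×10¹⁰ m = 0.0794 AU.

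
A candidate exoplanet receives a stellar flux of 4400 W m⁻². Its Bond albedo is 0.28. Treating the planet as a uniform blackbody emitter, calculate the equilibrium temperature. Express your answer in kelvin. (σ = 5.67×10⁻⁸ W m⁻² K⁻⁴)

Energy balance: absorbed = emitted ⇒ πR²·S(1−A) = 4πR²·σT_eq⁴, so T_eq⁴ = S(1−A)/(4σ).
T_eq = [4400 × 0.72 / (4 × 5.67×10⁻⁸)]^(1/4) = (1.40×10¹⁰)^(1/4) = 344 K.

T_eq ≈ 344 K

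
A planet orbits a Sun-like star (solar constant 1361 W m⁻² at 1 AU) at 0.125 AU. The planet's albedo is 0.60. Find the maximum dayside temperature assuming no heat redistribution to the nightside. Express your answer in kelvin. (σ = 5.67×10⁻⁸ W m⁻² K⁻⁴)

Flux at 0.125 AU: S = 1361/0.125² = 8.71×10⁴ W m⁻².
With no redistribution each surface element balances locally: S(1−A) = σT⁴.
T = [8.71×10⁴ × 0.40 / 5.67×10⁻⁸]^(1/4) = (6.14×10¹¹)^(1/4) = 885 K.

T_ss ≈ 885 K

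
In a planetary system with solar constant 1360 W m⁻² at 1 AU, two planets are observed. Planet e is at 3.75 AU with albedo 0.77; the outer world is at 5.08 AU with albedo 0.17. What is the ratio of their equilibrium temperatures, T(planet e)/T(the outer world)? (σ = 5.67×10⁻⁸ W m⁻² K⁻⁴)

T_eq = [S₀(1−A)/(4σd²)]^(1/4), so T ∝ (1−A)^(1/4) / √d.
T₁ = [1360×0.23/(4×5.67×10⁻⁸×3.75²)]^(1/4) = 99.52 K.
T₂ = [1360×0.83/(4×5.67×10⁻⁸×5.08²)]^(1/4) = 117.85 K.

T₁/T₂ ≈ 0.844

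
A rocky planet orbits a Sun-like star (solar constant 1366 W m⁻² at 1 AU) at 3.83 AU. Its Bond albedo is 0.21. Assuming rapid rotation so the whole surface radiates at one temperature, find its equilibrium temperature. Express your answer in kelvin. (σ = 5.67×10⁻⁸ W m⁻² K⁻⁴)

T_eq ≈ 134 K

Flux at 3.83 AU: S = 1366/3.83² = 93.1 W m⁻².
Energy balance: absorbed = emitted ⇒ πR²·S(1−A) = 4πR²·σT_eq⁴, so T_eq⁴ = S(1−A)/(4σ).
T_eq = [93.1 × 0.79 / (4 × 5.67×10⁻⁸)]^(1/4) = (3.24×10⁸)^(1/4) = 134 K.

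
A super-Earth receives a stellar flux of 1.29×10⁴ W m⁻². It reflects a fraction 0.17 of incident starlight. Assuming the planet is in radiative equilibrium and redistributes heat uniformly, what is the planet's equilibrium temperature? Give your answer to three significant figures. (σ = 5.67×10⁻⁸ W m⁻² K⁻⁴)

Energy balance: absorbed = emitted ⇒ πR²·S(1−A) = 4πR²·σT_eq⁴, so T_eq⁴ = S(1−A)/(4σ).
T_eq = [1.29×10⁴ × 0.83 / (4 × 5.67×10⁻⁸)]^(1/4) = (4.72×10¹⁰)^(1/4) = 466 K.

T_eq ≈ 466 K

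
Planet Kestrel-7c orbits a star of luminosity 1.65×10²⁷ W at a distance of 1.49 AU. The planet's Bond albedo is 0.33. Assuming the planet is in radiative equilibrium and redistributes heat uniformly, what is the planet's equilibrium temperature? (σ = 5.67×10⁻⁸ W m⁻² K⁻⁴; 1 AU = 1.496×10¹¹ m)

T_eq ≈ 297 K

d = 1.49 AU = 2.23×10¹¹ m.
Flux: S = L/(4πd²) = 1.65×10²⁷/(4π×(2.23×10¹¹)²) = 2640 W m⁻².
Energy balance: absorbed = emitted ⇒ πR²·S(1−A) = 4πR²·σT_eq⁴, so T_eq⁴ = S(1−A)/(4σ).
T_eq = [2640 × 0.67 / (4 × 5.67×10⁻⁸)]^(1/4) = (7.81×10⁹)^(1/4) = 297 K.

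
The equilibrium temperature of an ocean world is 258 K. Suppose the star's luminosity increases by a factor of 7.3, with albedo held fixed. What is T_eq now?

T_eq ≈ 424 K

T_eq ∝ L^(1/4) · d^(−1/2).
T′ = 258 × 7.3^(1/4) = 424 K.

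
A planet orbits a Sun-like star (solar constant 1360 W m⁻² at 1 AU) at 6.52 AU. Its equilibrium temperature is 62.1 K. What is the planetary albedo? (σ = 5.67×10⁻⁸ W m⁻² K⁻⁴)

A ≈ 0.89

Flux at 6.52 AU: S = 1360/6.52² = 32.0 W m⁻².
From T_eq⁴ = S(1−A)/(4σ): 1−A = 4σT_eq⁴/S.
1−A = 4 × 5.67×10⁻⁸ × (62.1)⁴ / 32.0 = 0.105.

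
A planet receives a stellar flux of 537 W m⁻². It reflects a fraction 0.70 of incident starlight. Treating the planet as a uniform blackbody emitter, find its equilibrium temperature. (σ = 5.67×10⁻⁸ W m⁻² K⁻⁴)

Energy balance: absorbed = emitted ⇒ πR²·S(1−A) = 4πR²·σT_eq⁴, so T_eq⁴ = S(1−A)/(4σ).
T_eq = [537 × 0.30 / (4 × 5.67×10⁻⁸)]^(1/4) = (7.10×10⁸)^(1/4) = 163 K.

T_eq ≈ 163 K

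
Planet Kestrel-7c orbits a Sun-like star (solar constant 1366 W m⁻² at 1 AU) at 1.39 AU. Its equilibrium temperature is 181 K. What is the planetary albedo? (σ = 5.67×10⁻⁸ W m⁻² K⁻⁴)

A ≈ 0.66

Flux at 1.39 AU: S = 1366/1.39² = 707 W m⁻².
From T_eq⁴ = S(1−A)/(4σ): 1−A = 4σT_eq⁴/S.
1−A = 4 × 5.67×10⁻⁸ × (181)⁴ / 707 = 0.344.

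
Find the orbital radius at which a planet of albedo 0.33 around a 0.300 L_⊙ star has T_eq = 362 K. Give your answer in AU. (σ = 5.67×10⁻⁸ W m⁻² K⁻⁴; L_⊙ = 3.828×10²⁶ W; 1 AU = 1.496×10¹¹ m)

d ≈ 0.265 AU

L = 0.300 × 3.828×10²⁶ = 1.15×10²⁶ W.
From T_eq⁴ = L(1−A)/(16πσd²): d = √[L(1−A)/(16πσT_eq⁴)].
d = √[1.15×10²⁶ × 0.67 / (16π × 5.67×10⁻⁸ × (362)⁴)] = 3.96×10¹⁰ m = 0.265 AU.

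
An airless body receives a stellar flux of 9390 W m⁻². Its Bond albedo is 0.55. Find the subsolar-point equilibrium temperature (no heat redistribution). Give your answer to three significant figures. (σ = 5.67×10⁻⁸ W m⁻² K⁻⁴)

At the subsolar point the surface absorbs S(1−A) and emits σT⁴ per unit area — no factor of 4, since only the local patch is in balance.
T = [9390 × 0.45 / 5.67×10⁻⁸]^(1/4) = (7.45×10¹⁰)^(1/4) = 522 K.

T_ss ≈ 522 K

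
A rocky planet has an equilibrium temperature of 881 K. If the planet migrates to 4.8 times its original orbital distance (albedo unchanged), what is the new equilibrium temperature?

T_eq ≈ 402 K

T_eq ∝ L^(1/4) · d^(−1/2).
T′ = 881 / 4.8^(1/2) = 402 K.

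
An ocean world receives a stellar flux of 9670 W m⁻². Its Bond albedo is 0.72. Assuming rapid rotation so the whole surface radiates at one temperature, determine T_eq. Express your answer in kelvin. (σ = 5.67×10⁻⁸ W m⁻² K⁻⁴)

T_eq ≈ 331 K

Energy balance: absorbed = emitted ⇒ πR²·S(1−A) = 4πR²·σT_eq⁴, so T_eq⁴ = S(1−A)/(4σ).
T_eq = [9670 × 0.28 / (4 × 5.67×10⁻⁸)]^(1/4) = (1.19×10¹⁰)^(1/4) = 331 K.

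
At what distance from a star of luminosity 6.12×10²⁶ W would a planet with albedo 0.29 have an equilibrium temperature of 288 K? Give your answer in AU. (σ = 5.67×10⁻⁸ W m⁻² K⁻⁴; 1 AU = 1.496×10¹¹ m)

d ≈ 0.995 AU

From T_eq⁴ = L(1−A)/(16πσd²): d = √[L(1−A)/(16πσT_eq⁴)].
d = √[6.12×10²⁶ × 0.71 / (16π × 5.67×10⁻⁸ × (288)⁴)] = 1.49×10¹¹ m = 0.995 AU.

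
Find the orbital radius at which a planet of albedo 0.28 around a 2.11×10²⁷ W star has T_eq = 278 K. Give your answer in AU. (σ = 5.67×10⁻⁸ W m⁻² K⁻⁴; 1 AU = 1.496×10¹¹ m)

From T_eq⁴ = L(1−A)/(16πσd²): d = √[L(1−A)/(16πσT_eq⁴)].
d = √[2.11×10²⁷ × 0.72 / (16π × 5.67×10⁻⁸ × (278)⁴)] = 2.99×10¹¹ m = 2.00 AU.

d ≈ 2.00 AU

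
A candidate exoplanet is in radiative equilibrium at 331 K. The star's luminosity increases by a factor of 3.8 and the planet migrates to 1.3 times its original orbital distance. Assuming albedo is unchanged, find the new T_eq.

T_eq ≈ 405 K

T_eq ∝ L^(1/4) · d^(−1/2).
T′ = 331 × 3.8^(1/4) / 1.3^(1/2) = 405 K.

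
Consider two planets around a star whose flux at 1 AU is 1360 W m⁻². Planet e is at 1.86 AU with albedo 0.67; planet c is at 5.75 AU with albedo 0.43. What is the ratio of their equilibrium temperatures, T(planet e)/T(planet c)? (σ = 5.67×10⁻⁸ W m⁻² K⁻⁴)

T₁/T₂ ≈ 1.534

T_eq = [S₀(1−A)/(4σd²)]^(1/4), so T ∝ (1−A)^(1/4) / √d.
T₁ = [1360×0.33/(4×5.67×10⁻⁸×1.86²)]^(1/4) = 154.65 K.
T₂ = [1360×0.57/(4×5.67×10⁻⁸×5.75²)]^(1/4) = 100.83 K.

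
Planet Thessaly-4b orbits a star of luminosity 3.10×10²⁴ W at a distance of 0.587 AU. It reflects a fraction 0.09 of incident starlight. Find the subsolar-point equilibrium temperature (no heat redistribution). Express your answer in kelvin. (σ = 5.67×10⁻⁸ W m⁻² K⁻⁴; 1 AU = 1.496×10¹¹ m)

T_ss ≈ 151 K

d = 0.587 AU = 8.78×10¹⁰ m.
Flux: S = L/(4πd²) = 3.10×10²⁴/(4π×(8.78×10¹⁰)²) = 32.0 W m⁻².
At the subsolar point the surface absorbs S(1−A) and emits σT⁴ per unit area — no factor of 4, since only the local patch is in balance.
T = [32.0 × 0.91 / 5.67×10⁻⁸]^(1/4) = (5.13×10⁸)^(1/4) = 151 K.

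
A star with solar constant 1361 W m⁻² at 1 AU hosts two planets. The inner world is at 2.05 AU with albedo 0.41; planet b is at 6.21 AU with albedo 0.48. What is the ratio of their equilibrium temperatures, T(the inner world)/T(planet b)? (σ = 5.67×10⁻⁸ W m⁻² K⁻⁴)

T_eq = [S₀(1−A)/(4σd²)]^(1/4), so T ∝ (1−A)^(1/4) / √d.
T₁ = [1361×0.59/(4×5.67×10⁻⁸×2.05²)]^(1/4) = 170.37 K.
T₂ = [1361×0.52/(4×5.67×10⁻⁸×6.21²)]^(1/4) = 94.84 K.

T₁/T₂ ≈ 1.796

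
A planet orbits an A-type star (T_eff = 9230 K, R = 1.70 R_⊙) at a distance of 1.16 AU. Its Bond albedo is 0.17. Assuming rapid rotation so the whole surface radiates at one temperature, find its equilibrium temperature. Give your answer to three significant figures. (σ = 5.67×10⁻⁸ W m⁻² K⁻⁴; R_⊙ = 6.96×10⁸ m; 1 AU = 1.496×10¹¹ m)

R_⋆ = 1.70 × 6.96×10⁸ = 1.18×10⁹ m.
d = 1.16 AU = 1.74×10¹¹ m.
L = 4πR_⋆²σT_⋆⁴ = 4π(1.18×10⁹)² × 5.67×10⁻⁸ × (9230)⁴ = 7.24×10²⁷ W.
S = L/(4πd²) = 1.91×10⁴ W m⁻².
Energy balance: absorbed = emitted ⇒ πR²·S(1−A) = 4πR²·σT_eq⁴, so T_eq⁴ = S(1−A)/(4σ).
T_eq = [1.91×10⁴ × 0.83 / (4 × 5.67×10⁻⁸)]^(1/4) = (7.00×10¹⁰)^(1/4) = 514 K.

T_eq ≈ 514 K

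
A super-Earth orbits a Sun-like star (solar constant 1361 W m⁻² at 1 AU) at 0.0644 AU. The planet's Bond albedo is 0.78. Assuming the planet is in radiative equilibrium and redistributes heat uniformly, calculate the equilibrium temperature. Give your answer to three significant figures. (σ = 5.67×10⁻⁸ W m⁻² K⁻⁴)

T_eq ≈ 751 K

Flux at 0.0644 AU: S = 1361/0.0644² = 3.28×10⁵ W m⁻².
Energy balance: absorbed = emitted ⇒ πR²·S(1−A) = 4πR²·σT_eq⁴, so T_eq⁴ = S(1−A)/(4σ).
T_eq = [3.28×10⁵ × 0.22 / (4 × 5.67×10⁻⁸)]^(1/4) = (3.18×10¹¹)^(1/4) = 751 K.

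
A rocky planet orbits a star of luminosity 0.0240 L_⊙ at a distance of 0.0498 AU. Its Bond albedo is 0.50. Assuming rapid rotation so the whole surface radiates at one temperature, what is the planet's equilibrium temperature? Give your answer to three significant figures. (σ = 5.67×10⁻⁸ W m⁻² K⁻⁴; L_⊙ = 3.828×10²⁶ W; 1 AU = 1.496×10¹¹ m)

T_eq ≈ 413 K

d = 0.0498 AU = 7.45×10⁹ m.
L = 0.0240 × 3.828×10²⁶ = 9.19×10²⁴ W.
Flux: S = L/(4πd²) = 9.19×10²⁴/(4π×(7.45×10⁹)²) = 1.32×10⁴ W m⁻².
Energy balance: absorbed = emitted ⇒ πR²·S(1−A) = 4πR²·σT_eq⁴, so T_eq⁴ = S(1−A)/(4σ).
T_eq = [1.32×10⁴ × 0.50 / (4 × 5.67×10⁻⁸)]^(1/4) = (2.90×10¹⁰)^(1/4) = 413 K.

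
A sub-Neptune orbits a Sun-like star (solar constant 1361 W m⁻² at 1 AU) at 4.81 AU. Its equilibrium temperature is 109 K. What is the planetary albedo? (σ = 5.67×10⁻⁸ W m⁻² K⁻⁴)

Flux at 4.81 AU: S = 1361/4.81² = 58.8 W m⁻².
From T_eq⁴ = S(1−A)/(4σ): 1−A = 4σT_eq⁴/S.
1−A = 4 × 5.67×10⁻⁸ × (109)⁴ / 58.8 = 0.544.

A ≈ 0.46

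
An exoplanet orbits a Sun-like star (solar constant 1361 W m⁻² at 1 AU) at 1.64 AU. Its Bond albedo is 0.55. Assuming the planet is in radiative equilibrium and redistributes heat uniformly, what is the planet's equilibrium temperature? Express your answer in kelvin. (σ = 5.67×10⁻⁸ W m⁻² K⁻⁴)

Flux at 1.64 AU: S = 1361/1.64² = 506 W m⁻².
Energy balance: absorbed = emitted ⇒ πR²·S(1−A) = 4πR²·σT_eq⁴, so T_eq⁴ = S(1−A)/(4σ).
T_eq = [506 × 0.45 / (4 × 5.67×10⁻⁸)]^(1/4) = (1.00×10⁹)^(1/4) = 178 K.

T_eq ≈ 178 K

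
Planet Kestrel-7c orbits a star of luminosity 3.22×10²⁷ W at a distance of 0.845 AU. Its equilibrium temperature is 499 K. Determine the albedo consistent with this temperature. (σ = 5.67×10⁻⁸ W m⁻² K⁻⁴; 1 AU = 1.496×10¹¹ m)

A ≈ 0.12

d = 0.845 AU = 1.26×10¹¹ m.
Flux: S = L/(4πd²) = 3.22×10²⁷/(4π×(1.26×10¹¹)²) = 1.60×10⁴ W m⁻².
From T_eq⁴ = S(1−A)/(4σ): 1−A = 4σT_eq⁴/S.
1−A = 4 × 5.67×10⁻⁸ × (499)⁴ / 1.60×10⁴ = 0.877.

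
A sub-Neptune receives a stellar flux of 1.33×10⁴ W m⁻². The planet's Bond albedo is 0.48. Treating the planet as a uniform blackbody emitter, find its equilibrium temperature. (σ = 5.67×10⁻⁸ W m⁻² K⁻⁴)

T_eq ≈ 418 K

Energy balance: absorbed = emitted ⇒ πR²·S(1−A) = 4πR²·σT_eq⁴, so T_eq⁴ = S(1−A)/(4σ).
T_eq = [1.33×10⁴ × 0.52 / (4 × 5.67×10⁻⁸)]^(1/4) = (3.05×10¹⁰)^(1/4) = 418 K.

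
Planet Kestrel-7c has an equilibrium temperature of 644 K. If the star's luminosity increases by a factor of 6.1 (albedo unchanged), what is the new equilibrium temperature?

T_eq ∝ L^(1/4) · d^(−1/2).
T′ = 644 × 6.1^(1/4) = 1010 K.

T_eq ≈ 1010 K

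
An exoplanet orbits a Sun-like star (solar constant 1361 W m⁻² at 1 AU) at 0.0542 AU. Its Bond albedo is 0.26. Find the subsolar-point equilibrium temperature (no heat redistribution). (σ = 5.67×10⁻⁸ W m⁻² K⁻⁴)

T_ss ≈ 1570 K

Flux at 0.0542 AU: S = 1361/0.0542² = 4.63×10⁵ W m⁻².
At the subsolar point the surface absorbs S(1−A) and emits σT⁴ per unit area — no factor of 4, since only the local patch is in balance.
T = [4.63×10⁵ × 0.74 / 5.67×10⁻⁸]^(1/4) = (6.05×10¹²)^(1/4) = 1570 K.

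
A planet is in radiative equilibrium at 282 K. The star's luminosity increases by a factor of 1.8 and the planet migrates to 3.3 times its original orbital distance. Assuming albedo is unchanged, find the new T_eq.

T_eq ∝ L^(1/4) · d^(−1/2).
T′ = 282 × 1.8^(1/4) / 3.3^(1/2) = 180 K.

T_eq ≈ 180 K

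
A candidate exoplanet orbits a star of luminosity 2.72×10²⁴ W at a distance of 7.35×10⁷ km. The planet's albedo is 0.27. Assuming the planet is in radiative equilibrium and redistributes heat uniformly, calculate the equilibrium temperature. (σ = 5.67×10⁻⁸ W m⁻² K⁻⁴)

T_eq ≈ 107 K

d = 7.35×10⁷ km = 7.35×10¹⁰ m.
Flux: S = L/(4πd²) = 2.72×10²⁴/(4π×(7.35×10¹⁰)²) = 40.1 W m⁻².
Energy balance: absorbed = emitted ⇒ πR²·S(1−A) = 4πR²·σT_eq⁴, so T_eq⁴ = S(1−A)/(4σ).
T_eq = [40.1 × 0.73 / (4 × 5.67×10⁻⁸)]^(1/4) = (1.29×10⁸)^(1/4) = 107 K.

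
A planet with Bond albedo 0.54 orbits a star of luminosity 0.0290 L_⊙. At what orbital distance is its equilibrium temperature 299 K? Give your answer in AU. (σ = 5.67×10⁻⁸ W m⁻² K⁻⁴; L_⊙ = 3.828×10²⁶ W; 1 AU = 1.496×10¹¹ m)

L = 0.0290 × 3.828×10²⁶ = 1.11×10²⁵ W.
From T_eq⁴ = L(1−A)/(16πσd²): d = √[L(1−A)/(16πσT_eq⁴)].
d = √[1.11×10²⁵ × 0.46 / (16π × 5.67×10⁻⁸ × (299)⁴)] = 1.50×10¹⁰ m = 0.100 AU.

d ≈ 0.100 AU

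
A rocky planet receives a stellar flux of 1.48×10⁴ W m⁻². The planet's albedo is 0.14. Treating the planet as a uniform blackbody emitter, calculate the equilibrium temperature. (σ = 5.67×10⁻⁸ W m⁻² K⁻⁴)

Energy balance: absorbed = emitted ⇒ πR²·S(1−A) = 4πR²·σT_eq⁴, so T_eq⁴ = S(1−A)/(4σ).
T_eq = [1.48×10⁴ × 0.86 / (4 × 5.67×10⁻⁸)]^(1/4) = (5.61×10¹⁰)^(1/4) = 487 K.

T_eq ≈ 487 K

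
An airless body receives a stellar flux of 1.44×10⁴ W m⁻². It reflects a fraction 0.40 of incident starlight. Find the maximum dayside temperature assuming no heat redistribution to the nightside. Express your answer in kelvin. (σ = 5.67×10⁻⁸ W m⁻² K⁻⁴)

T_ss ≈ 625 K

With no redistribution each surface element balances locally: S(1−A) = σT⁴.
T = [1.44×10⁴ × 0.60 / 5.67×10⁻⁸]^(1/4) = (1.52×10¹¹)^(1/4) = 625 K.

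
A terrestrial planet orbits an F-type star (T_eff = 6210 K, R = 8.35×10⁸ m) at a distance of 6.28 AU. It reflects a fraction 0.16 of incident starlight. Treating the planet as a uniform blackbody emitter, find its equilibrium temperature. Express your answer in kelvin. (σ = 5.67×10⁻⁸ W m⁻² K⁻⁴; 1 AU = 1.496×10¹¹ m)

d = 6.28 AU = 9.39×10¹¹ m.
L = 4πR_⋆²σT_⋆⁴ = 4π(8.35×10⁸)² × 5.67×10⁻⁸ × (6210)⁴ = 7.39×10²⁶ W.
S = L/(4πd²) = 66.6 W m⁻².
Energy balance: absorbed = emitted ⇒ πR²·S(1−A) = 4πR²·σT_eq⁴, so T_eq⁴ = S(1−A)/(4σ).
T_eq = [66.6 × 0.84 / (4 × 5.67×10⁻⁸)]^(1/4) = (2.47×10⁸)^(1/4) = 125 K.

T_eq ≈ 125 K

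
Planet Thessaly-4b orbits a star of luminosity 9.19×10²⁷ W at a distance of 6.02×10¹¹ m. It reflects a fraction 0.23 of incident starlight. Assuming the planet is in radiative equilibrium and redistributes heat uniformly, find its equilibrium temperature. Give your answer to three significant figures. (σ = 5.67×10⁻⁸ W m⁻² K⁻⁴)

Flux: S = L/(4πd²) = 9.19×10²⁷/(4π×(6.02×10¹¹)²) = 2020 W m⁻².
Energy balance: absorbed = emitted ⇒ πR²·S(1−A) = 4πR²·σT_eq⁴, so T_eq⁴ = S(1−A)/(4σ).
T_eq = [2020 × 0.77 / (4 × 5.67×10⁻⁸)]^(1/4) = (6.85×10⁹)^(1/4) = 288 K.

T_eq ≈ 288 K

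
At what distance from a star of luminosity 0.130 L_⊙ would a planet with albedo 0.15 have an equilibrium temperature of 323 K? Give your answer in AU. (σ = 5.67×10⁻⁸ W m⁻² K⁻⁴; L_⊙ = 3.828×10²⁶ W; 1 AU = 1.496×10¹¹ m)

L = 0.130 × 3.828×10²⁶ = 4.98×10²⁵ W.
From T_eq⁴ = L(1−A)/(16πσd²): d = √[L(1−A)/(16πσT_eq⁴)].
d = √[4.98×10²⁵ × 0.85 / (16π × 5.67×10⁻⁸ × (323)⁴)] = 3.69×10¹⁰ m = 0.247 AU.

d ≈ 0.247 AU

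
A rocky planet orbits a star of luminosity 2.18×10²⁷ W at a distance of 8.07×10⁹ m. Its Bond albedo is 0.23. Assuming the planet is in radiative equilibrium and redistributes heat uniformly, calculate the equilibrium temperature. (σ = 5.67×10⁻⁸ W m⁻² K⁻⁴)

Flux: S = L/(4πd²) = 2.18×10²⁷/(4π×(8.07×10⁹)²) = 2.66×10⁶ W m⁻².
Energy balance: absorbed = emitted ⇒ πR²·S(1−A) = 4πR²·σT_eq⁴, so T_eq⁴ = S(1−A)/(4σ).
T_eq = [2.66×10⁶ × 0.77 / (4 × 5.67×10⁻⁸)]^(1/4) = (9.04×10¹²)^(1/4) = 1730 K.

T_eq ≈ 1730 K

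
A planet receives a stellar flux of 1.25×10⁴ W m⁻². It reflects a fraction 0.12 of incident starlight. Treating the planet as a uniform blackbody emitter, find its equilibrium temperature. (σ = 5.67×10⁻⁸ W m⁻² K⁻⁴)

Energy balance: absorbed = emitted ⇒ πR²·S(1−A) = 4πR²·σT_eq⁴, so T_eq⁴ = S(1−A)/(4σ).
T_eq = [1.25×10⁴ × 0.88 / (4 × 5.67×10⁻⁸)]^(1/4) = (4.85×10¹⁰)^(1/4) = 469 K.

T_eq ≈ 469 K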